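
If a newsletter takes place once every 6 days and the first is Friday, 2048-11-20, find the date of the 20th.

2049-03-14

The 20th occurrence is 19 intervals after the first: 19 × 6 = 114 days after 2048-11-20.
November has 30 days — 10 days to the end of November leaves 104.
December has 31 days (73 left).
January has 31 days (42 left).
February has 28 days (14 left).
14 days into March → 2049-03-14.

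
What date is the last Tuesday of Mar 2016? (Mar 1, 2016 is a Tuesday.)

Mar 2016 begins on a Tuesday, so the first Tuesday is Mar 1.
Mar 2016 has 31 days. Adding weeks: 1, 8, 15, 22, 29 — the last one ≤ 31 is the 29th.

Mar 29, 2016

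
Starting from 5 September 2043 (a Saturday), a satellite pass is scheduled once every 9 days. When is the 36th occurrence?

16 July 2044

The 36th occurrence is 35 intervals after the first: 35 × 9 = 315 days after 5 September 2043.
September has 30 days — 25 days to the end of September leaves 290.
October has 31 days (259 left).
November has 30 days (229 left).
December has 31 days (198 left).
January has 31 days (167 left).
February has 29 days (138 left).
March has 31 days (107 left).
April has 30 days (77 left).
May has 31 days (46 left).
June has 30 days (16 left).
16 days into July → 16 July 2044.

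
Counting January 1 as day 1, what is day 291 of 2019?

18 October 2019

January has 31 days (291 − 31 = 260 remain).
February has 28 days (260 − 28 = 232 remain).
March has 31 days (232 − 31 = 201 remain).
April has 30 days (201 − 30 = 171 remain).
May has 31 days (171 − 31 = 140 remain).
June has 30 days (140 − 30 = 110 remain).
July has 31 days (110 − 31 = 79 remain).
August has 31 days (79 − 31 = 48 remain).
September has 30 days (48 − 30 = 18 remain).
18 into October → October 18.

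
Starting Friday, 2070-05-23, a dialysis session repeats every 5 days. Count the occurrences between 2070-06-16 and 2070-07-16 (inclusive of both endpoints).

6

Occurrences land 5·i days after 2070-05-23 for i = 0, 1, 2, …
2070-06-16 is 24 days after the start; 24 ÷ 5 = 4 remainder 4; since the remainder is 4, round up to i = 5. First occurrence in the window: #6 on 2070-06-17 (5×5 = 25 days in).
2070-07-16 is 54 days after the start; 54 ÷ 5 = 10 remainder 4. Last occurrence in the window: #11 on 2070-07-12.
Occurrences #6 through #11: 6 in total.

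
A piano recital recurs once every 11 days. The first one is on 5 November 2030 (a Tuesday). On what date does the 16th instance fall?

The 16th occurrence is 15 intervals after the first: 15 × 11 = 165 days after 5 November 2030.
November has 30 days — 25 days to the end of November leaves 140.
December has 31 days (109 left).
January has 31 days (78 left).
February has 28 days (50 left).
March has 31 days (19 left).
19 days into April → 19 April 2031.

19 April 2031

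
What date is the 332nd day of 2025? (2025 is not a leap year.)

January has 31 days (332 − 31 = 301 remain).
February has 28 days (301 − 28 = 273 remain).
March has 31 days (273 − 31 = 242 remain).
April has 30 days (242 − 30 = 212 remain).
May has 31 days (212 − 31 = 181 remain).
June has 30 days (181 − 30 = 151 remain).
July has 31 days (151 − 31 = 120 remain).
August has 31 days (120 − 31 = 89 remain).
September has 30 days (89 − 30 = 59 remain).
October has 31 days (59 − 31 = 28 remain).
28 into November → November 28.

28 November 2025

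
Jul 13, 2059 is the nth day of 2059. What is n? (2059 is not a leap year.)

Days in months before Jul: 31 + 28 + 31 + 30 + 31 + 30 = 181.
Plus 13 days into Jul → day 194.

194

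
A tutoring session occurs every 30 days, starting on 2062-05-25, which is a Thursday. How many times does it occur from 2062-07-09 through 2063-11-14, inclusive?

16

Occurrences land 30·i days after 2062-05-25 for i = 0, 1, 2, …
2062-07-09 is 45 days after the start; 45 ÷ 30 = 1 remainder 15; since the remainder is 15, round up to i = 2. First occurrence in the window: #3 on 2062-07-24 (2×30 = 60 days in).
2063-11-14 is 538 days after the start; 538 ÷ 30 = 17 remainder 28. Last occurrence in the window: #18 on 2063-10-17.
Occurrences #3 through #18: 16 in total.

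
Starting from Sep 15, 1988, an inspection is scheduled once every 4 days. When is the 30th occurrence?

Jan 9, 1989

The 30th occurrence is 29 intervals after the first: 29 × 4 = 116 days after Sep 15, 1988.
Sep has 30 days — 15 days to the end of Sep leaves 101.
Oct has 31 days (70 left).
Nov has 30 days (40 left).
Dec has 31 days (9 left).
9 days into Jan → Jan 9, 1989.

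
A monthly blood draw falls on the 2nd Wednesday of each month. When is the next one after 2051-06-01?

June 2051 starts on a Thursday; its first Wednesday is the 7th, so the 2nd Wednesday is the 14th — 2051-06-14.
2051-06-14 is after 2051-06-01, so that is the next one.

2051-06-14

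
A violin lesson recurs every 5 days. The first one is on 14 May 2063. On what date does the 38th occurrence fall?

15 November 2063

The 38th occurrence is 37 intervals after the first: 37 × 5 = 185 days after 14 May 2063.
May has 31 days — 17 days to the end of May leaves 168.
June has 30 days (138 left).
July has 31 days (107 left).
August has 31 days (76 left).
September has 30 days (46 left).
October has 31 days (15 left).
15 days into November → 15 November 2063.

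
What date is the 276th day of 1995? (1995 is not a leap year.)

Oct 3, 1995

Jan has 31 days (276 − 31 = 245 remain).
Feb has 28 days (245 − 28 = 217 remain).
Mar has 31 days (217 − 31 = 186 remain).
Apr has 30 days (186 − 30 = 156 remain).
May has 31 days (156 − 31 = 125 remain).
Jun has 30 days (125 − 30 = 95 remain).
Jul has 31 days (95 − 31 = 64 remain).
Aug has 31 days (64 − 31 = 33 remain).
Sep has 30 days (33 − 30 = 3 remain).
3 into Oct → Oct 3.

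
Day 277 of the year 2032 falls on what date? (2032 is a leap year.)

January has 31 days (277 − 31 = 246 remain).
February has 29 days (246 − 29 = 217 remain).
March has 31 days (217 − 31 = 186 remain).
April has 30 days (186 − 30 = 156 remain).
May has 31 days (156 − 31 = 125 remain).
June has 30 days (125 − 30 = 95 remain).
July has 31 days (95 − 31 = 64 remain).
August has 31 days (64 − 31 = 33 remain).
September has 30 days (33 − 30 = 3 remain).
3 into October → October 3.

October 3, 2032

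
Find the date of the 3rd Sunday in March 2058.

17 March 2058

The first Sunday of March 2058 is March 3.
The 3rd Sunday is 2 weeks later: 3 + 14 = 17.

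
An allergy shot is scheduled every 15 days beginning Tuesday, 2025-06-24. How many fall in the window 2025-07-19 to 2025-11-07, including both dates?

Occurrences land 15·i days after 2025-06-24 for i = 0, 1, 2, …
2025-07-19 is 25 days after the start; 25 ÷ 15 = 1 remainder 10; since the remainder is 10, round up to i = 2. First occurrence in the window: #3 on 2025-07-24 (2×15 = 30 days in).
2025-11-07 is 136 days after the start; 136 ÷ 15 = 9 remainder 1. Last occurrence in the window: #10 on 2025-11-06.
Occurrences #3 through #10: 8 in total.

8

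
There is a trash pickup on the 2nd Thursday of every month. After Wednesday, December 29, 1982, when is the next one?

December 1982 starts on a Wednesday; its first Thursday is the 2nd, so the 2nd Thursday is the 9th — December 9, 1982.
That is not after December 29, 1982, so look at January 1983.
January 1983 starts on a Saturday; its first Thursday is the 6th, so the 2nd Thursday is the 13th — January 13, 1983.

January 13, 1983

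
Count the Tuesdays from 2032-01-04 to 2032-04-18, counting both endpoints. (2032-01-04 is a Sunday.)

2032-01-04 is a Sunday; the first Tuesday on or after it is 2032-01-06 (2 days later).
From 2032-01-06 to 2032-04-18: 25 + 29 + 31 + 18 = 103 days (rest of January, February, March, April).
103 ÷ 7 = 14 full weeks with remainder 5, so 14 more Tuesdays after the first → 15.

15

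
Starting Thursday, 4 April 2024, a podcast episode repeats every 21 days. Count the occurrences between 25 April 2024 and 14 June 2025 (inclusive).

Occurrences land 21·i days after 4 April 2024 for i = 0, 1, 2, …
25 April 2024 is 21 days after the start; 21 ÷ 21 = 1 remainder 0. First occurrence in the window: #2 on 25 April 2024 (1×21 = 21 days in).
14 June 2025 is 436 days after the start; 436 ÷ 21 = 20 remainder 16. Last occurrence in the window: #21 on 29 May 2025.
Occurrences #2 through #21: 20 in total.

20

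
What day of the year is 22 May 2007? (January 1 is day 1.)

Days in months before May: 31 + 28 + 31 + 30 = 120.
Plus 22 days into May → day 142.

142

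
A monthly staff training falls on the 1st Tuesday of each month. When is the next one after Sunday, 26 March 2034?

March 2034 starts on a Wednesday, so its 1st Tuesday is 7 March 2034 (6 days in).
That is not after 26 March 2034, so look at April 2034.
April 2034 starts on a Saturday, so its 1st Tuesday is 4 April 2034 (3 days in).

4 April 2034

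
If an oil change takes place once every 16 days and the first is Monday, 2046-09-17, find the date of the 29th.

The 29th occurrence is 28 intervals after the first: 28 × 16 = 448 days after 2046-09-17.
September has 30 days — 13 days to the end of September leaves 435.
From end of September to end of 2046 is 92 days (343 left).
January has 31 days (312 left).
February has 28 days (284 left).
March has 31 days (253 left).
April has 30 days (223 left).
May has 31 days (192 left).
June has 30 days (162 left).
July has 31 days (131 left).
August has 31 days (100 left).
September has 30 days (70 left).
October has 31 days (39 left).
November has 30 days (9 left).
9 days into December → 2047-12-09.

2047-12-09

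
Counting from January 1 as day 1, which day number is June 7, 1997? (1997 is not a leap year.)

Days in months before June: 31 + 28 + 31 + 30 + 31 = 151.
Plus 7 days into June → day 158.

158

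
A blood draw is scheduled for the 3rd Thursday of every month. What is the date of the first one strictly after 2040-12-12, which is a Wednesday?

2040-12-20

December 2040 starts on a Saturday; its first Thursday is the 6th, so the 3rd Thursday is the 20th — 2040-12-20.
2040-12-20 is after 2040-12-12, so that is the next one.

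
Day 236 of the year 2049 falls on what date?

2049-08-24

January has 31 days (236 − 31 = 205 remain).
February has 28 days (205 − 28 = 177 remain).
March has 31 days (177 − 31 = 146 remain).
April has 30 days (146 − 30 = 116 remain).
May has 31 days (116 − 31 = 85 remain).
June has 30 days (85 − 30 = 55 remain).
July has 31 days (55 − 31 = 24 remain).
24 into August → August 24.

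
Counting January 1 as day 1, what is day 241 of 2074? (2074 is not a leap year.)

January has 31 days (241 − 31 = 210 remain).
February has 28 days (210 − 28 = 182 remain).
March has 31 days (182 − 31 = 151 remain).
April has 30 days (151 − 30 = 121 remain).
May has 31 days (121 − 31 = 90 remain).
June has 30 days (90 − 30 = 60 remain).
July has 31 days (60 − 31 = 29 remain).
29 into August → August 29.

August 29, 2074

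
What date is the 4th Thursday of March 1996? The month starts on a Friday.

28 March 1996

March 1996 begins on a Friday, so the first Thursday is March 7 (6 days later).
The 4th Thursday is 3 weeks later: 7 + 21 = 28.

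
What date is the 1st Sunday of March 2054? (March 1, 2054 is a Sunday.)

March 2054 begins on a Sunday, so the first Sunday is March 1.

March 1, 2054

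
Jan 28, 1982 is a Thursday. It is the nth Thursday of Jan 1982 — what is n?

Day 28 falls in week ⌈28/7⌉ of the month.
Days 1–7 hold the 1st Thursday, 8–14 the 2nd, 15–21 the 3rd, 22–28 the 4th, 29–31 the 5th.
28 is in the range for the 4th.

4th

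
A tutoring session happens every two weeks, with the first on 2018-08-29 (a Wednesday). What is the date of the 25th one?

2019-07-31

The 25th occurrence is 24 intervals after the first: 24 × 14 = 336 days after 2018-08-29.
August has 31 days — 2 days to the end of August leaves 334.
September has 30 days (304 left).
October has 31 days (273 left).
November has 30 days (243 left).
December has 31 days (212 left).
January has 31 days (181 left).
February has 28 days (153 left).
March has 31 days (122 left).
April has 30 days (92 left).
May has 31 days (61 left).
June has 30 days (31 left).
31 days into July → 2019-07-31.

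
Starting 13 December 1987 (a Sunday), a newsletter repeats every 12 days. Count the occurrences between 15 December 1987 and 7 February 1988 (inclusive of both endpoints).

Occurrences land 12·i days after 13 December 1987 for i = 0, 1, 2, …
15 December 1987 is 2 days after the start; 2 ÷ 12 = 0 remainder 2; since the remainder is 2, round up to i = 1. First occurrence in the window: #2 on 25 December 1987 (1×12 = 12 days in).
7 February 1988 is 56 days after the start; 56 ÷ 12 = 4 remainder 8. Last occurrence in the window: #5 on 30 January 1988.
Occurrences #2 through #5: 4 in total.

4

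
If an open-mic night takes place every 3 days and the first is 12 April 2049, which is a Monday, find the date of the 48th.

The 48th occurrence is 47 intervals after the first: 47 × 3 = 141 days after 12 April 2049.
April has 30 days — 18 days to the end of April leaves 123.
May has 31 days (92 left).
June has 30 days (62 left).
July has 31 days (31 left).
31 days into August → 31 August 2049.

31 August 2049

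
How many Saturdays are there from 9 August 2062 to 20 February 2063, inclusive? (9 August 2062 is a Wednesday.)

9 August 2062 is a Wednesday; the first Saturday on or after it is 12 August 2062 (3 days later).
From 12 August 2062 to 20 February 2063: 19 + 30 + 31 + 30 + 31 + 31 + 20 = 192 days (rest of August, September, October, November, December, January, February).
192 ÷ 7 = 27 full weeks with remainder 3, so 27 more Saturdays after the first → 28.

28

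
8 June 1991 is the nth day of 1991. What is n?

159

Days in months before June: 31 + 28 + 31 + 30 + 31 = 151.
Plus 8 days into June → day 159.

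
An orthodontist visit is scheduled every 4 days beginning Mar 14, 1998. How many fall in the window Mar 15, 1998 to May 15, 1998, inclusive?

15

Occurrences land 4·i days after Mar 14, 1998 for i = 0, 1, 2, …
Mar 15, 1998 is 1 day after the start; 1 ÷ 4 = 0 remainder 1; since the remainder is 1, round up to i = 1. First occurrence in the window: #2 on Mar 18, 1998 (1×4 = 4 days in).
May 15, 1998 is 62 days after the start; 62 ÷ 4 = 15 remainder 2. Last occurrence in the window: #16 on May 13, 1998.
Occurrences #2 through #16: 15 in total.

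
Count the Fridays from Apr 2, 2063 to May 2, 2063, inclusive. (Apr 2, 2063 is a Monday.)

4

Apr 2, 2063 is a Monday; the first Friday on or after it is Apr 6, 2063 (4 days later).
From Apr 6, 2063 to May 2, 2063: 24 + 2 = 26 days (rest of Apr, May).
26 ÷ 7 = 3 full weeks with remainder 5, so 3 more Fridays after the first → 4.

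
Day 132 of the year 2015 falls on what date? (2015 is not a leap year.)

January has 31 days (132 − 31 = 101 remain).
February has 28 days (101 − 28 = 73 remain).
March has 31 days (73 − 31 = 42 remain).
April has 30 days (42 − 30 = 12 remain).
12 into May → May 12.

May 12, 2015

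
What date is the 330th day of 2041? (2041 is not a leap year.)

Nov 26, 2041

Jan has 31 days (330 − 31 = 299 remain).
Feb has 28 days (299 − 28 = 271 remain).
Mar has 31 days (271 − 31 = 240 remain).
Apr has 30 days (240 − 30 = 210 remain).
May has 31 days (210 − 31 = 179 remain).
Jun has 30 days (179 − 30 = 149 remain).
Jul has 31 days (149 − 31 = 118 remain).
Aug has 31 days (118 − 31 = 87 remain).
Sep has 30 days (87 − 30 = 57 remain).
Oct has 31 days (57 − 31 = 26 remain).
26 into Nov → Nov 26.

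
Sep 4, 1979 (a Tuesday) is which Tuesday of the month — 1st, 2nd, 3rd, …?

1st

Day 4 falls in week ⌈4/7⌉ of the month.
Days 1–7 hold the 1st Tuesday, 8–14 the 2nd, 15–21 the 3rd, 22–28 the 4th, 29–31 the 5th.
4 is in the range for the 1st.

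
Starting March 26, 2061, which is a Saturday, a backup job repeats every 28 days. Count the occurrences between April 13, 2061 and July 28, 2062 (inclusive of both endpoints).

Occurrences land 28·i days after March 26, 2061 for i = 0, 1, 2, …
April 13, 2061 is 18 days after the start; 18 ÷ 28 = 0 remainder 18; since the remainder is 18, round up to i = 1. First occurrence in the window: #2 on April 23, 2061 (1×28 = 28 days in).
July 28, 2062 is 489 days after the start; 489 ÷ 28 = 17 remainder 13. Last occurrence in the window: #18 on July 15, 2062.
Occurrences #2 through #18: 17 in total.

17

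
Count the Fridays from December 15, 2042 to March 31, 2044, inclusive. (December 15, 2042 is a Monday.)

67

December 15, 2042 is a Monday; the first Friday on or after it is December 19, 2042 (4 days later).
From December 19, 2042 to March 31, 2044: 12 + 365 + 91 = 468 days (rest of 2042, 2043, to March 31, 2044 in 2044).
468 ÷ 7 = 66 full weeks with remainder 6, so 66 more Fridays after the first → 67.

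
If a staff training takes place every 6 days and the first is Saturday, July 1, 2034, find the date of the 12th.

September 5, 2034

The 12th occurrence is 11 intervals after the first: 11 × 6 = 66 days after July 1, 2034.
July has 31 days — 30 days to the end of July leaves 36.
August has 31 days (5 left).
5 days into September → September 5, 2034.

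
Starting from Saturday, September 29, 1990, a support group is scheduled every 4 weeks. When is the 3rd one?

November 24, 1990

The 3rd occurrence is 2 intervals after the first: 2 × 28 = 56 days after September 29, 1990.
September has 30 days — 1 day to the end of September leaves 55.
October has 31 days (24 left).
24 days into November → November 24, 1990.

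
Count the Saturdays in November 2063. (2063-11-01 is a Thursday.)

4

2063-11-01 is a Thursday; the first Saturday on or after it is 2063-11-03 (2 days later).
From 2063-11-03 to 2063-11-30 is 30 − 3 = 27 days.
27 ÷ 7 = 3 full weeks with remainder 6, so 3 more Saturdays after the first → 4.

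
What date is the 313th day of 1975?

January has 31 days (313 − 31 = 282 remain).
February has 28 days (282 − 28 = 254 remain).
March has 31 days (254 − 31 = 223 remain).
April has 30 days (223 − 30 = 193 remain).
May has 31 days (193 − 31 = 162 remain).
June has 30 days (162 − 30 = 132 remain).
July has 31 days (132 − 31 = 101 remain).
August has 31 days (101 − 31 = 70 remain).
September has 30 days (70 − 30 = 40 remain).
October has 31 days (40 − 31 = 9 remain).
9 into November → November 9.

9 November 1975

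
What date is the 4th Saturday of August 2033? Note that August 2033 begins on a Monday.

2033-08-27

August 2033 begins on a Monday, so the first Saturday is August 6 (5 days later).
The 4th Saturday is 3 weeks later: 6 + 21 = 27.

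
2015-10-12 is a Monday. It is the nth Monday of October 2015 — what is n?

Day 12 falls in week ⌈12/7⌉ of the month.
Days 1–7 hold the 1st Monday, 8–14 the 2nd, 15–21 the 3rd, 22–28 the 4th, 29–31 the 5th.
12 is in the range for the 2nd.

2nd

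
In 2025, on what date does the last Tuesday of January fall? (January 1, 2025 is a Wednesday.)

January 2025 begins on a Wednesday, so the first Tuesday is January 7 (6 days later).
January 2025 has 31 days. Adding weeks: 7, 14, 21, 28 — the last one ≤ 31 is the 28th.

2025-01-28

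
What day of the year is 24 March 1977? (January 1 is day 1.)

Days in months before March: 31 + 28 = 59.
Plus 24 days into March → day 83.

83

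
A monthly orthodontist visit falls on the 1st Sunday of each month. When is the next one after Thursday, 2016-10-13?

October 2016 starts on a Saturday, so its 1st Sunday is 2016-10-02 (1 day in).
That is not after 2016-10-13, so look at November 2016.
November 2016 starts on a Tuesday, so its 1st Sunday is 2016-11-06 (5 days in).

2016-11-06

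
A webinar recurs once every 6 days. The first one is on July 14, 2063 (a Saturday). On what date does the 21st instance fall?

The 21st occurrence is 20 intervals after the first: 20 × 6 = 120 days after July 14, 2063.
July has 31 days — 17 days to the end of July leaves 103.
August has 31 days (72 left).
September has 30 days (42 left).
October has 31 days (11 left).
11 days into November → November 11, 2063.

November 11, 2063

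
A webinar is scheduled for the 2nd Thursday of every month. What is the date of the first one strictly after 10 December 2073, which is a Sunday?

14 December 2073

December 2073 starts on a Friday; its first Thursday is the 7th, so the 2nd Thursday is the 14th — 14 December 2073.
14 December 2073 is after 10 December 2073, so that is the next one.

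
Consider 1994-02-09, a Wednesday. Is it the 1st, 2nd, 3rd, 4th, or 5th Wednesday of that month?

Day 9 falls in week ⌈9/7⌉ of the month.
Days 1–7 hold the 1st Wednesday, 8–14 the 2nd, 15–21 the 3rd, 22–28 the 4th, 29–31 the 5th.
9 is in the range for the 2nd.

2nd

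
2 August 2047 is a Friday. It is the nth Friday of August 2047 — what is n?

Day 2 falls in week ⌈2/7⌉ of the month.
Days 1–7 hold the 1st Friday, 8–14 the 2nd, 15–21 the 3rd, 22–28 the 4th, 29–31 the 5th.
2 is in the range for the 1st.

1st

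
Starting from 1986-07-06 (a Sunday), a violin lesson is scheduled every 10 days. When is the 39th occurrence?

The 39th occurrence is 38 intervals after the first: 38 × 10 = 380 days after 1986-07-06.
July has 31 days — 25 days to the end of July leaves 355.
August has 31 days (324 left).
September has 30 days (294 left).
October has 31 days (263 left).
November has 30 days (233 left).
December has 31 days (202 left).
January has 31 days (171 left).
February has 28 days (143 left).
March has 31 days (112 left).
April has 30 days (82 left).
May has 31 days (51 left).
June has 30 days (21 left).
21 days into July → 1987-07-21.

1987-07-21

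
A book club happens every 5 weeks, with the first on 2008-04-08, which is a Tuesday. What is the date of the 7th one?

2008-11-04

The 7th occurrence is 6 intervals after the first: 6 × 35 = 210 days after 2008-04-08.
April has 30 days — 22 days to the end of April leaves 188.
May has 31 days (157 left).
June has 30 days (127 left).
July has 31 days (96 left).
August has 31 days (65 left).
September has 30 days (35 left).
October has 31 days (4 left).
4 days into November → 2008-11-04.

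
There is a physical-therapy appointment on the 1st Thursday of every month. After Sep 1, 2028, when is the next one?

Sep 7, 2028

Sep 2028 starts on a Friday, so its 1st Thursday is Sep 7, 2028 (6 days in).
Sep 7, 2028 is after Sep 1, 2028, so that is the next one.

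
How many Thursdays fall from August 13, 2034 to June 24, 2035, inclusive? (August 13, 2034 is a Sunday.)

August 13, 2034 is a Sunday; the first Thursday on or after it is August 17, 2034 (4 days later).
From August 17, 2034 to June 24, 2035: 14 + 30 + 31 + 30 + 31 + 31 + 28 + 31 + 30 + 31 + 24 = 311 days (rest of August, September, October, November, December, January, February, March, April, May, June).
311 ÷ 7 = 44 full weeks with remainder 3, so 44 more Thursdays after the first → 45.

45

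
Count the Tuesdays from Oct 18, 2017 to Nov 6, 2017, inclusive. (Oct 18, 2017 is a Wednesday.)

Oct 18, 2017 is a Wednesday; the first Tuesday on or after it is Oct 24, 2017 (6 days later).
From Oct 24, 2017 to Nov 6, 2017: 7 + 6 = 13 days (rest of Oct, Nov).
13 ÷ 7 = 1 full weeks with remainder 6, so 1 more Tuesdays after the first → 2.

2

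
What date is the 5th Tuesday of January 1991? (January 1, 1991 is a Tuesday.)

January 1991 begins on a Tuesday, so the first Tuesday is January 1.
The 5th Tuesday is 4 weeks later: 1 + 28 = 29.

January 29, 1991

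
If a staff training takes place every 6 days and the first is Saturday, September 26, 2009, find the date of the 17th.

The 17th occurrence is 16 intervals after the first: 16 × 6 = 96 days after September 26, 2009.
September has 30 days — 4 days to the end of September leaves 92.
October has 31 days (61 left).
November has 30 days (31 left).
31 days into December → December 31, 2009.

December 31, 2009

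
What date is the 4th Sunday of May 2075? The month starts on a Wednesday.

May 2075 begins on a Wednesday, so the first Sunday is May 5 (4 days later).
The 4th Sunday is 3 weeks later: 5 + 21 = 26.

May 26, 2075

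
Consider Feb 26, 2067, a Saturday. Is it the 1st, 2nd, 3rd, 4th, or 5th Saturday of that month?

4th

Day 26 falls in week ⌈26/7⌉ of the month.
Days 1–7 hold the 1st Saturday, 8–14 the 2nd, 15–21 the 3rd, 22–28 the 4th, 29–31 the 5th.
26 is in the range for the 4th.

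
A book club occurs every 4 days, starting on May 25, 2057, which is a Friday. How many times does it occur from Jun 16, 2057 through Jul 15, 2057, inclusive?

7

Occurrences land 4·i days after May 25, 2057 for i = 0, 1, 2, …
Jun 16, 2057 is 22 days after the start; 22 ÷ 4 = 5 remainder 2; since the remainder is 2, round up to i = 6. First occurrence in the window: #7 on Jun 18, 2057 (6×4 = 24 days in).
Jul 15, 2057 is 51 days after the start; 51 ÷ 4 = 12 remainder 3. Last occurrence in the window: #13 on Jul 12, 2057.
Occurrences #7 through #13: 7 in total.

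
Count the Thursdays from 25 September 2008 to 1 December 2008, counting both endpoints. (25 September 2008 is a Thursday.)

25 September 2008 is a Thursday; the first Thursday on or after it is 25 September 2008.
From 25 September 2008 to 1 December 2008: 5 + 31 + 30 + 1 = 67 days (rest of September, October, November, December).
67 ÷ 7 = 9 full weeks with remainder 4, so 9 more Thursdays after the first → 10.

10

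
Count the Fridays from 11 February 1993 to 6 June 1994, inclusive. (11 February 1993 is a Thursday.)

69

11 February 1993 is a Thursday; the first Friday on or after it is 12 February 1993 (1 day later).
From 12 February 1993 to 6 June 1994: 322 + 157 = 479 days (rest of 1993, to 6 June 1994 in 1994).
479 ÷ 7 = 68 full weeks with remainder 3, so 68 more Fridays after the first → 69.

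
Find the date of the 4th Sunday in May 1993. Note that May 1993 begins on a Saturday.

23 May 1993

May 1993 begins on a Saturday, so the first Sunday is May 2 (1 day later).
The 4th Sunday is 3 weeks later: 2 + 21 = 23.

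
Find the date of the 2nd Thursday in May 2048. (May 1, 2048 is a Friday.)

May 14, 2048

May 2048 begins on a Friday, so the first Thursday is May 7 (6 days later).
The 2nd Thursday is 1 weeks later: 7 + 7 = 14.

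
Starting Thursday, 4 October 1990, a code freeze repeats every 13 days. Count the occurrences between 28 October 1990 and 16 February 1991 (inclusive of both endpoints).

9

Occurrences land 13·i days after 4 October 1990 for i = 0, 1, 2, …
28 October 1990 is 24 days after the start; 24 ÷ 13 = 1 remainder 11; since the remainder is 11, round up to i = 2. First occurrence in the window: #3 on 30 October 1990 (2×13 = 26 days in).
16 February 1991 is 135 days after the start; 135 ÷ 13 = 10 remainder 5. Last occurrence in the window: #11 on 11 February 1991.
Occurrences #3 through #11: 9 in total.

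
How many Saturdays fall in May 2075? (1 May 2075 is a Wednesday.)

1 May 2075 is a Wednesday; the first Saturday on or after it is 4 May 2075 (3 days later).
From 4 May 2075 to 31 May 2075 is 31 − 4 = 27 days.
27 ÷ 7 = 3 full weeks with remainder 6, so 3 more Saturdays after the first → 4.

4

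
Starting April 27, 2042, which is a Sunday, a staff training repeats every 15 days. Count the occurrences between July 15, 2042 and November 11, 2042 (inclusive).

8

Occurrences land 15·i days after April 27, 2042 for i = 0, 1, 2, …
July 15, 2042 is 79 days after the start; 79 ÷ 15 = 5 remainder 4; since the remainder is 4, round up to i = 6. First occurrence in the window: #7 on July 26, 2042 (6×15 = 90 days in).
November 11, 2042 is 198 days after the start; 198 ÷ 15 = 13 remainder 3. Last occurrence in the window: #14 on November 8, 2042.
Occurrences #7 through #14: 8 in total.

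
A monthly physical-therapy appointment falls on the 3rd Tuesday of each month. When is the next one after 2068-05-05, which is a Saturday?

2068-05-15

May 2068 starts on a Tuesday; its first Tuesday is the 1st, so the 3rd Tuesday is the 15th — 2068-05-15.
2068-05-15 is after 2068-05-05, so that is the next one.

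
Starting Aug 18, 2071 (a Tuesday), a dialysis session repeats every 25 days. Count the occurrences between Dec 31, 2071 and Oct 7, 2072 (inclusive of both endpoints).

Occurrences land 25·i days after Aug 18, 2071 for i = 0, 1, 2, …
Dec 31, 2071 is 135 days after the start; 135 ÷ 25 = 5 remainder 10; since the remainder is 10, round up to i = 6. First occurrence in the window: #7 on Jan 15, 2072 (6×25 = 150 days in).
Oct 7, 2072 is 416 days after the start; 416 ÷ 25 = 16 remainder 16. Last occurrence in the window: #17 on Sep 21, 2072.
Occurrences #7 through #17: 11 in total.

11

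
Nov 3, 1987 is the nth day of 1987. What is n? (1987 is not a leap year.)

307

Days in months before Nov: 31 + 28 + 31 + 30 + 31 + 30 + 31 + 31 + 30 + 31 = 304.
Plus 3 days into Nov → day 307.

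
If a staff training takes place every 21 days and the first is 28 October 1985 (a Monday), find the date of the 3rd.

9 December 1985

The 3rd occurrence is 2 intervals after the first: 2 × 21 = 42 days after 28 October 1985.
October has 31 days — 3 days to the end of October leaves 39.
November has 30 days (9 left).
9 days into December → 9 December 1985.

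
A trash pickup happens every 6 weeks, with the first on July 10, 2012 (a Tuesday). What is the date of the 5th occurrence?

December 25, 2012

The 5th occurrence is 4 intervals after the first: 4 × 42 = 168 days after July 10, 2012.
July has 31 days — 21 days to the end of July leaves 147.
August has 31 days (116 left).
September has 30 days (86 left).
October has 31 days (55 left).
November has 30 days (25 left).
25 days into December → December 25, 2012.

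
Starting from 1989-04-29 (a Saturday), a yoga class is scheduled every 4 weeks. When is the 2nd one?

The 2nd occurrence is 1 interval after the first: 1 × 28 = 28 days after 1989-04-29.
April has 30 days — 1 day to the end of April leaves 27.
27 days into May → 1989-05-27.

1989-05-27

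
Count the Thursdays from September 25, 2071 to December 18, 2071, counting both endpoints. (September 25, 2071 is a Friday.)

12

September 25, 2071 is a Friday; the first Thursday on or after it is October 1, 2071 (6 days later).
From October 1, 2071 to December 18, 2071: 30 + 30 + 18 = 78 days (rest of October, November, December).
78 ÷ 7 = 11 full weeks with remainder 1, so 11 more Thursdays after the first → 12.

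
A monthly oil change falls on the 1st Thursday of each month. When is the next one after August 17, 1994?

August 1994 starts on a Monday, so its 1st Thursday is August 4, 1994 (3 days in).
That is not after August 17, 1994, so look at September 1994.
September 1994 starts on a Thursday, so its 1st Thursday is September 1, 1994.

September 1, 1994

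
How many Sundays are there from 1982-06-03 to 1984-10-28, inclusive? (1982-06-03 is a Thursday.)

126

1982-06-03 is a Thursday; the first Sunday on or after it is 1982-06-06 (3 days later).
From 1982-06-06 to 1984-10-28: 208 + 365 + 302 = 875 days (rest of 1982, 1983, to 1984-10-28 in 1984).
875 ÷ 7 = 125 full weeks with remainder 0, so 125 more Sundays after the first → 126.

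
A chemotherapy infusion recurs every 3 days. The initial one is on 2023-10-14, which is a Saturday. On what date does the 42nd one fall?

The 42nd occurrence is 41 intervals after the first: 41 × 3 = 123 days after 2023-10-14.
October has 31 days — 17 days to the end of October leaves 106.
November has 30 days (76 left).
December has 31 days (45 left).
January has 31 days (14 left).
14 days into February → 2024-02-14.

2024-02-14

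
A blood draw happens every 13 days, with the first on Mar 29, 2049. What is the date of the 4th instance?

May 7, 2049

The 4th occurrence is 3 intervals after the first: 3 × 13 = 39 days after Mar 29, 2049.
Mar has 31 days — 2 days to the end of Mar leaves 37.
Apr has 30 days (7 left).
7 days into May → May 7, 2049.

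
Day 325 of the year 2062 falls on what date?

21 November 2062

January has 31 days (325 − 31 = 294 remain).
February has 28 days (294 − 28 = 266 remain).
March has 31 days (266 − 31 = 235 remain).
April has 30 days (235 − 30 = 205 remain).
May has 31 days (205 − 31 = 174 remain).
June has 30 days (174 − 30 = 144 remain).
July has 31 days (144 − 31 = 113 remain).
August has 31 days (113 − 31 = 82 remain).
September has 30 days (82 − 30 = 52 remain).
October has 31 days (52 − 31 = 21 remain).
21 into November → November 21.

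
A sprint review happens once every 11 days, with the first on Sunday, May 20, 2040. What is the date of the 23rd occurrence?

The 23rd occurrence is 22 intervals after the first: 22 × 11 = 242 days after May 20, 2040.
May has 31 days — 11 days to the end of May leaves 231.
June has 30 days (201 left).
July has 31 days (170 left).
August has 31 days (139 left).
September has 30 days (109 left).
October has 31 days (78 left).
November has 30 days (48 left).
December has 31 days (17 left).
17 days into January → January 17, 2041.

January 17, 2041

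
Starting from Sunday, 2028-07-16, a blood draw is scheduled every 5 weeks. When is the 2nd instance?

The 2nd occurrence is 1 interval after the first: 1 × 35 = 35 days after 2028-07-16.
July has 31 days — 15 days to the end of July leaves 20.
20 days into August → 2028-08-20.

2028-08-20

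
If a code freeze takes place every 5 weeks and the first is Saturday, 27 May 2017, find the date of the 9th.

3 March 2018

The 9th occurrence is 8 intervals after the first: 8 × 35 = 280 days after 27 May 2017.
May has 31 days — 4 days to the end of May leaves 276.
June has 30 days (246 left).
July has 31 days (215 left).
August has 31 days (184 left).
September has 30 days (154 left).
October has 31 days (123 left).
November has 30 days (93 left).
December has 31 days (62 left).
January has 31 days (31 left).
February has 28 days (3 left).
3 days into March → 3 March 2018.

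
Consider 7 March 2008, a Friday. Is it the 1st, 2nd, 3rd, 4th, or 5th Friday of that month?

Day 7 falls in week ⌈7/7⌉ of the month.
Days 1–7 hold the 1st Friday, 8–14 the 2nd, 15–21 the 3rd, 22–28 the 4th, 29–31 the 5th.
7 is in the range for the 1st.

1st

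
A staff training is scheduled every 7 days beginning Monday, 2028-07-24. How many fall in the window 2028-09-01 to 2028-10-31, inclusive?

9

Occurrences land 7·i days after 2028-07-24 for i = 0, 1, 2, …
2028-09-01 is 39 days after the start; 39 ÷ 7 = 5 remainder 4; since the remainder is 4, round up to i = 6. First occurrence in the window: #7 on 2028-09-04 (6×7 = 42 days in).
2028-10-31 is 99 days after the start; 99 ÷ 7 = 14 remainder 1. Last occurrence in the window: #15 on 2028-10-30.
Occurrences #7 through #15: 9 in total.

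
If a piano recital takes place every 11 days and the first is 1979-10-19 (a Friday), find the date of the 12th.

1980-02-17

The 12th occurrence is 11 intervals after the first: 11 × 11 = 121 days after 1979-10-19.
October has 31 days — 12 days to the end of October leaves 109.
November has 30 days (79 left).
December has 31 days (48 left).
January has 31 days (17 left).
17 days into February → 1980-02-17.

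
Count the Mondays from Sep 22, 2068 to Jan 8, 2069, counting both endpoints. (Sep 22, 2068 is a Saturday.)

Sep 22, 2068 is a Saturday; the first Monday on or after it is Sep 24, 2068 (2 days later).
From Sep 24, 2068 to Jan 8, 2069: 6 + 31 + 30 + 31 + 8 = 106 days (rest of Sep, Oct, Nov, Dec, Jan).
106 ÷ 7 = 15 full weeks with remainder 1, so 15 more Mondays after the first → 16.

16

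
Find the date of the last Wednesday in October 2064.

2064-10-29

The first Wednesday of October 2064 is October 1.
October 2064 has 31 days. Adding weeks: 1, 8, 15, 22, 29 — the last one ≤ 31 is the 29th.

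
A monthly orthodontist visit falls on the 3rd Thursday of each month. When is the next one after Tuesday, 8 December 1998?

17 December 1998

December 1998 starts on a Tuesday; its first Thursday is the 3rd, so the 3rd Thursday is the 17th — 17 December 1998.
17 December 1998 is after 8 December 1998, so that is the next one.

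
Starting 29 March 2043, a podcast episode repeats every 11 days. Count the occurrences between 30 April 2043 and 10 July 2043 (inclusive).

Occurrences land 11·i days after 29 March 2043 for i = 0, 1, 2, …
30 April 2043 is 32 days after the start; 32 ÷ 11 = 2 remainder 10; since the remainder is 10, round up to i = 3. First occurrence in the window: #4 on 1 May 2043 (3×11 = 33 days in).
10 July 2043 is 103 days after the start; 103 ÷ 11 = 9 remainder 4. Last occurrence in the window: #10 on 6 July 2043.
Occurrences #4 through #10: 7 in total.

7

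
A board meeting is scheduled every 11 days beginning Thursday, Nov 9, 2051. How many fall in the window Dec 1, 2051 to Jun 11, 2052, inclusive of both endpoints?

Occurrences land 11·i days after Nov 9, 2051 for i = 0, 1, 2, …
Dec 1, 2051 is 22 days after the start; 22 ÷ 11 = 2 remainder 0. First occurrence in the window: #3 on Dec 1, 2051 (2×11 = 22 days in).
Jun 11, 2052 is 215 days after the start; 215 ÷ 11 = 19 remainder 6. Last occurrence in the window: #20 on Jun 5, 2052.
Occurrences #3 through #20: 18 in total.

18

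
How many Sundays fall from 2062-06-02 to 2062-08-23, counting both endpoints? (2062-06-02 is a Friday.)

12

2062-06-02 is a Friday; the first Sunday on or after it is 2062-06-04 (2 days later).
From 2062-06-04 to 2062-08-23: 26 + 31 + 23 = 80 days (rest of June, July, August).
80 ÷ 7 = 11 full weeks with remainder 3, so 11 more Sundays after the first → 12.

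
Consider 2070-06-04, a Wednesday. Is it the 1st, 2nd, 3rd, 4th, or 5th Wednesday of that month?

Day 4 falls in week ⌈4/7⌉ of the month.
Days 1–7 hold the 1st Wednesday, 8–14 the 2nd, 15–21 the 3rd, 22–28 the 4th, 29–31 the 5th.
4 is in the range for the 1st.

1st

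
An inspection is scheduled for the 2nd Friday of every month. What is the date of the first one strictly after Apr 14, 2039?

Apr 2039 starts on a Friday; its first Friday is the 1st, so the 2nd Friday is the 8th — Apr 8, 2039.
That is not after Apr 14, 2039, so look at May 2039.
May 2039 starts on a Sunday; its first Friday is the 6th, so the 2nd Friday is the 13th — May 13, 2039.

May 13, 2039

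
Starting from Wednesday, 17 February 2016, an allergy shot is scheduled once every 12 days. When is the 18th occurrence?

8 September 2016

The 18th occurrence is 17 intervals after the first: 17 × 12 = 204 days after 17 February 2016.
February has 29 days — 12 days to the end of February leaves 192.
March has 31 days (161 left).
April has 30 days (131 left).
May has 31 days (100 left).
June has 30 days (70 left).
July has 31 days (39 left).
August has 31 days (8 left).
8 days into September → 8 September 2016.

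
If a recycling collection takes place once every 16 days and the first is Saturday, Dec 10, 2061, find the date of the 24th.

The 24th occurrence is 23 intervals after the first: 23 × 16 = 368 days after Dec 10, 2061.
Dec has 31 days — 21 days to the end of Dec leaves 347.
Jan has 31 days (316 left).
Feb has 28 days (288 left).
Mar has 31 days (257 left).
Apr has 30 days (227 left).
May has 31 days (196 left).
Jun has 30 days (166 left).
Jul has 31 days (135 left).
Aug has 31 days (104 left).
Sep has 30 days (74 left).
Oct has 31 days (43 left).
Nov has 30 days (13 left).
13 days into Dec → Dec 13, 2062.

Dec 13, 2062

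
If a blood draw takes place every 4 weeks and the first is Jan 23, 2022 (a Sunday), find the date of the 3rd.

Mar 20, 2022

The 3rd occurrence is 2 intervals after the first: 2 × 28 = 56 days after Jan 23, 2022.
Jan has 31 days — 8 days to the end of Jan leaves 48.
Feb has 28 days (20 left).
20 days into Mar → Mar 20, 2022.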